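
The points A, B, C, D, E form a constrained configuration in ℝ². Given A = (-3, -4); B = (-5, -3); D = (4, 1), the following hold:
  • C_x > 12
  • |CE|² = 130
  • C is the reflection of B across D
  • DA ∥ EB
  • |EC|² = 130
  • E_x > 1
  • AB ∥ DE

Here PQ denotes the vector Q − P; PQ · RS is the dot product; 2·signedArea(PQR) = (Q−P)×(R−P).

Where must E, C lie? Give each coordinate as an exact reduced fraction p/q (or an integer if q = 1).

1. E_x = 2  [DA ∥ EB ∩ AB ∥ DE]
2. E_y = 2  [DA ∥ EB ∩ AB ∥ DE]
   → E = (2, 2)
3. C_x = 13  [C is the reflection of B across D]
4. C_y = 5  [C is the reflection of B across D]
   → C = (13, 5)

C = (13, 5)
E = (2, 2)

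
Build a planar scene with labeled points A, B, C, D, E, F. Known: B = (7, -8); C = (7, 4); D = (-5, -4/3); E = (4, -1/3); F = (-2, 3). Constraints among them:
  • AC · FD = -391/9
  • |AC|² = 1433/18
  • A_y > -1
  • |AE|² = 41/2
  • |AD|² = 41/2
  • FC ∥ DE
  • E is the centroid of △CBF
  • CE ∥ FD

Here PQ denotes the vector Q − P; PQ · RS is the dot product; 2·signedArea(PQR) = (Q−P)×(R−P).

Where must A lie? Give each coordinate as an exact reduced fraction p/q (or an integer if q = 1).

1. A_x = -1/2  [line 3·x + 13/3·y + 46/9 = 0 ∩ |AE|² = 41/2]
2. A_y = -5/6  [line 3·x + 13/3·y + 46/9 = 0 ∩ |AE|² = 41/2]
   → A = (-1/2, -5/6)

A = (-1/2, -5/6)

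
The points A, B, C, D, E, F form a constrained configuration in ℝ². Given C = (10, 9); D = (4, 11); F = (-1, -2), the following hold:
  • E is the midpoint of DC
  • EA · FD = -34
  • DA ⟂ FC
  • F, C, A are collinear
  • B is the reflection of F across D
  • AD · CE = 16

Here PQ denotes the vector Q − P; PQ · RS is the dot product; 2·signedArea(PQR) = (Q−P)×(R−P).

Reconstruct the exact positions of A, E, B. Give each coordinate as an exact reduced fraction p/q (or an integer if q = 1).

1. A_x = 8  [F, C, A are collinear ∩ DA ⟂ FC]
2. A_y = 7  [F, C, A are collinear ∩ DA ⟂ FC]
   → A = (8, 7)
3. E_x = 7  [E is the midpoint of DC]
4. E_y = 10  [E is the midpoint of DC]
   → E = (7, 10)
5. B_x = 9  [B is the reflection of F across D]
6. B_y = 24  [B is the reflection of F across D]
   → B = (9, 24)

A = (8, 7)
B = (9, 24)
E = (7, 10)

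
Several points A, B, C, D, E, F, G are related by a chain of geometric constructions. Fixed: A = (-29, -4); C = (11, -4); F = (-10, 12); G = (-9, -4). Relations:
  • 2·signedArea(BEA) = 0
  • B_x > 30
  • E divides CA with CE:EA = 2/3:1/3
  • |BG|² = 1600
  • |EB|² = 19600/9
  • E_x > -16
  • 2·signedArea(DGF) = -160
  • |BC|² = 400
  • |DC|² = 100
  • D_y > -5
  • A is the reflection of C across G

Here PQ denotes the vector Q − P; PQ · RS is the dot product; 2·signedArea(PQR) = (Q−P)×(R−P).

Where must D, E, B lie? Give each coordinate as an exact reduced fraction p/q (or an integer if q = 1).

B = (31, -4)
D = (1, -4)
E = (-47/3, -4)

1. D_x = 1  [line -16·x + -1·y + 12 = 0 ∩ |DC|² = 100]
2. D_y = -4  [line -16·x + -1·y + 12 = 0 ∩ |DC|² = 100]
   → D = (1, -4)
3. E_x = -47/3  [E divides CA with CE:EA = 2/3:1/3]
4. E_y = -4  [E divides CA with CE:EA = 2/3:1/3]
   → E = (-47/3, -4)
5. B_y = -4  [2·signedArea(BEA) = 0]
6. B_x = 31  [|BC|² = 400]
   → B = (31, -4)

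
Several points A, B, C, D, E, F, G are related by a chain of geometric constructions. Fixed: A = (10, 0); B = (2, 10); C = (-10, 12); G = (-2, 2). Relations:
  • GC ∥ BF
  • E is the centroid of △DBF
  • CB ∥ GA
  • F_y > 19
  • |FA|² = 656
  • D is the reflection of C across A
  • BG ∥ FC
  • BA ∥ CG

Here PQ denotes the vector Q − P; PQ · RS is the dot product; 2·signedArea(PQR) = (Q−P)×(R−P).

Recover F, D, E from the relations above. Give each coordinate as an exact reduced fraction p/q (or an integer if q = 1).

D = (30, -12)
E = (26/3, 6)
F = (-6, 20)

1. F_x = -6  [BG ∥ FC ∩ GC ∥ BF]
2. F_y = 20  [BG ∥ FC ∩ GC ∥ BF]
   → F = (-6, 20)
3. D_x = 30  [D is the reflection of C across A]
4. D_y = -12  [D is the reflection of C across A]
   → D = (30, -12)
5. E_x = 26/3  [E is the centroid of △DBF]
6. E_y = 6  [E is the centroid of △DBF]
   → E = (26/3, 6)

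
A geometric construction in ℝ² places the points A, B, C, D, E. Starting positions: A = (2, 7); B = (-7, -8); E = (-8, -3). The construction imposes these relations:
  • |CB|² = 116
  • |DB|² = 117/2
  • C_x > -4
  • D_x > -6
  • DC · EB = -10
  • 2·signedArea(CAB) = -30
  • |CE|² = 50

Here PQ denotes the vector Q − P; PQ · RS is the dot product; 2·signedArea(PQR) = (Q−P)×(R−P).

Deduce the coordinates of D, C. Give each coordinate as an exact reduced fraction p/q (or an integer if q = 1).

1. C_x = -3  [line 15·x + -9·y + 63 = 0 ∩ |CE|² = 50]
2. C_y = 2  [line 15·x + -9·y + 63 = 0 ∩ |CE|² = 50]
   → C = (-3, 2)
3. D_x = -11/2  [line -1·x + 5·y + -3 = 0 ∩ |DB|² = 117/2]
4. D_y = -1/2  [line -1·x + 5·y + -3 = 0 ∩ |DB|² = 117/2]
   → D = (-11/2, -1/2)

C = (-3, 2)
D = (-11/2, -1/2)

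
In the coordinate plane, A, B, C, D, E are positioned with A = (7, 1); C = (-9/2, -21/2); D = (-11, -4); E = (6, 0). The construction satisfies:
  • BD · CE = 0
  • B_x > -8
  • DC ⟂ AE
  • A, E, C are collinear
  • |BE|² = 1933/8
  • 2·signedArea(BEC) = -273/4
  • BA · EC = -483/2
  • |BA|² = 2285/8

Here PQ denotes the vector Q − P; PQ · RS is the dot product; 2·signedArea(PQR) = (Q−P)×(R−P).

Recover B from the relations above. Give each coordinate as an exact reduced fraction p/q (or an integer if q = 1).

1. B_x = -31/4  [BD · CE = 0 ∩ 2·signedArea(BEC) = -273/4]
2. B_y = -29/4  [BD · CE = 0 ∩ 2·signedArea(BEC) = -273/4]
   → B = (-31/4, -29/4)

B = (-31/4, -29/4)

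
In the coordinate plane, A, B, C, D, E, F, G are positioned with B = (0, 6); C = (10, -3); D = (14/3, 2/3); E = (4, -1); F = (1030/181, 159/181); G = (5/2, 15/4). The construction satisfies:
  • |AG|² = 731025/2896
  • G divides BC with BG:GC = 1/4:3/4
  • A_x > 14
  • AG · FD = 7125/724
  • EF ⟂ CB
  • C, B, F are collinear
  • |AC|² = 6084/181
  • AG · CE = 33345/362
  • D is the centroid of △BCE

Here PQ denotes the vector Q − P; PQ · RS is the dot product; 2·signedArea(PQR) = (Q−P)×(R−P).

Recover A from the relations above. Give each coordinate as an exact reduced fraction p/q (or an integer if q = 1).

A = (2590/181, -1245/181)

1. A_x = 2590/181  [AG · CE = 33345/362 ∩ AG · FD = 7125/724]
2. A_y = -1245/181  [AG · CE = 33345/362 ∩ AG · FD = 7125/724]
   → A = (2590/181, -1245/181)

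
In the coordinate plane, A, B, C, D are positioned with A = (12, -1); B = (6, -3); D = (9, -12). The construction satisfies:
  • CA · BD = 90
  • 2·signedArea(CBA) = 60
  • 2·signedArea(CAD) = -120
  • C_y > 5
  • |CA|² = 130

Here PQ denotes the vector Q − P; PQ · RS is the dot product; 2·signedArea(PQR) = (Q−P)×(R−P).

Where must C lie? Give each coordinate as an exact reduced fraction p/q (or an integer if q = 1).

C = (3, 6)

1. C_x = 3  [2·signedArea(CBA) = 60 ∩ 2·signedArea(CAD) = -120]
2. C_y = 6  [2·signedArea(CBA) = 60 ∩ 2·signedArea(CAD) = -120]
   → C = (3, 6)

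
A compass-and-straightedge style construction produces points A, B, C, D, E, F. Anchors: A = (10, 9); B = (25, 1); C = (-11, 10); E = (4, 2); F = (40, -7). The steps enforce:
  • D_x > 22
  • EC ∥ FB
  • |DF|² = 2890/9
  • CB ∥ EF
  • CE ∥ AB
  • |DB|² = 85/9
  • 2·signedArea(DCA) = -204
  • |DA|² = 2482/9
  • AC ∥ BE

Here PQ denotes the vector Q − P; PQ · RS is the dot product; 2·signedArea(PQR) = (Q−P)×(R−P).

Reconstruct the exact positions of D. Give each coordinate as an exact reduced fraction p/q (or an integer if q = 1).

1. D_x = 23  [line 1·x + 21·y + 5 = 0 ∩ |DA|² = 2482/9]
2. D_y = -4/3  [line 1·x + 21·y + 5 = 0 ∩ |DA|² = 2482/9]
   → D = (23, -4/3)

D = (23, -4/3)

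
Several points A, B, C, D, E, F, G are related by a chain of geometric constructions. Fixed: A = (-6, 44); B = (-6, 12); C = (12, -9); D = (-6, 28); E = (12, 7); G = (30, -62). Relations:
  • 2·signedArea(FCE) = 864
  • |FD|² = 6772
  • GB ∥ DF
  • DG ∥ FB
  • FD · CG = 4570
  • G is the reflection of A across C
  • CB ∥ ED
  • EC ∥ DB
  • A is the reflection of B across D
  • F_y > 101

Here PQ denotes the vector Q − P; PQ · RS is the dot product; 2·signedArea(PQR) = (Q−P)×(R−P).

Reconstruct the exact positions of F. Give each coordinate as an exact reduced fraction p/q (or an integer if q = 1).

F = (-42, 102)

1. F_x = -42  [DG ∥ FB ∩ GB ∥ DF]
2. F_y = 102  [DG ∥ FB ∩ GB ∥ DF]
   → F = (-42, 102)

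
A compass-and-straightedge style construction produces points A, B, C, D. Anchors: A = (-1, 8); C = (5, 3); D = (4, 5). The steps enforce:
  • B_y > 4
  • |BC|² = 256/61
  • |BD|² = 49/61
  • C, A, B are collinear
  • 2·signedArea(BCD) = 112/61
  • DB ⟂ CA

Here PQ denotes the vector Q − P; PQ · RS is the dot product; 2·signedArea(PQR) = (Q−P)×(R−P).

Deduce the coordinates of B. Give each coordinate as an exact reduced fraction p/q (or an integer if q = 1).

1. B_x = 209/61  [C, A, B are collinear ∩ DB ⟂ CA]
2. B_y = 263/61  [C, A, B are collinear ∩ DB ⟂ CA]
   → B = (209/61, 263/61)

B = (209/61, 263/61)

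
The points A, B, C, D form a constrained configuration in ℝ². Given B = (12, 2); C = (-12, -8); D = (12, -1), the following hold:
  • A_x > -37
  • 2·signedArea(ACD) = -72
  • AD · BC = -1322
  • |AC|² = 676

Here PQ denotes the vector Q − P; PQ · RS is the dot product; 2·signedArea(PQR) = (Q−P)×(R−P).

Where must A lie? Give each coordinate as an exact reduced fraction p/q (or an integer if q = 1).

1. A_x = -36  [2·signedArea(ACD) = -72 ∩ AD · BC = -1322]
2. A_y = -18  [2·signedArea(ACD) = -72 ∩ AD · BC = -1322]
   → A = (-36, -18)

A = (-36, -18)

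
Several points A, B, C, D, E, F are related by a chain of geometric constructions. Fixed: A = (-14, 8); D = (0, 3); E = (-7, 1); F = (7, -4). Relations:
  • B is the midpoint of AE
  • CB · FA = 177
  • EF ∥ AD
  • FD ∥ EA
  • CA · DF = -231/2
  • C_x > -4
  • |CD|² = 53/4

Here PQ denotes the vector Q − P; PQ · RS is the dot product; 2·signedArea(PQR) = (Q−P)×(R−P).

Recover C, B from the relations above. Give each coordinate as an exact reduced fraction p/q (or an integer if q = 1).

B = (-21/2, 9/2)
C = (-7/2, 2)

1. B_x = -21/2  [B is the midpoint of AE]
2. B_y = 9/2  [B is the midpoint of AE]
   → B = (-21/2, 9/2)
3. C_x = -7/2  [CB · FA = 177 ∩ CA · DF = -231/2]
4. C_y = 2  [CB · FA = 177 ∩ CA · DF = -231/2]
   → C = (-7/2, 2)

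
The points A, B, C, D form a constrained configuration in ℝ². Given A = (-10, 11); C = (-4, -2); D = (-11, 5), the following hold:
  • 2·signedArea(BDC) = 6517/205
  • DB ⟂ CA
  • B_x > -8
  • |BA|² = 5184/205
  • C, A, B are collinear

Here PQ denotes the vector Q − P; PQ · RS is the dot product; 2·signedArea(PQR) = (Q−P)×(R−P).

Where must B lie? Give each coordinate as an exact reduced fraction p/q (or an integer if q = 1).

B = (-1618/205, 1319/205)

1. B_x = -1618/205  [C, A, B are collinear ∩ DB ⟂ CA]
2. B_y = 1319/205  [C, A, B are collinear ∩ DB ⟂ CA]
   → B = (-1618/205, 1319/205)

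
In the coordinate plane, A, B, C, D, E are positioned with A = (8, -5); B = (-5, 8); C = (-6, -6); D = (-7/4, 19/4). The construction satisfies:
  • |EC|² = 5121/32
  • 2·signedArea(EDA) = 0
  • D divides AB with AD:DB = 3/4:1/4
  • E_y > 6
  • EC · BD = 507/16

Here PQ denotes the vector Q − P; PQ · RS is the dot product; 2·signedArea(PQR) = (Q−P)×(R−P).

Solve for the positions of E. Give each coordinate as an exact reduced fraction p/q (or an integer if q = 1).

E = (-27/8, 51/8)

1. E_x = -27/8  [2·signedArea(EDA) = 0 ∩ EC · BD = 507/16]
2. E_y = 51/8  [2·signedArea(EDA) = 0 ∩ EC · BD = 507/16]
   → E = (-27/8, 51/8)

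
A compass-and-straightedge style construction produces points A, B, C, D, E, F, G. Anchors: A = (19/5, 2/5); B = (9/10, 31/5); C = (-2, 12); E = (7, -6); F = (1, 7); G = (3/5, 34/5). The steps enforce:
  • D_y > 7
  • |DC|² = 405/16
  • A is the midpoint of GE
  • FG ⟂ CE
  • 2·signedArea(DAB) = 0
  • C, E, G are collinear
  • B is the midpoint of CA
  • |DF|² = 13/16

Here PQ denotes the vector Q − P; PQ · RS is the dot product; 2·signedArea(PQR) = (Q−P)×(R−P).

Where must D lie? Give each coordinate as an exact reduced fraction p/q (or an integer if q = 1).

D = (1/4, 15/2)

1. D_x = 1/4  [line -29/5·x + -29/10·y + 116/5 = 0 ∩ |DF|² = 13/16]
2. D_y = 15/2  [line -29/5·x + -29/10·y + 116/5 = 0 ∩ |DF|² = 13/16]
   → D = (1/4, 15/2)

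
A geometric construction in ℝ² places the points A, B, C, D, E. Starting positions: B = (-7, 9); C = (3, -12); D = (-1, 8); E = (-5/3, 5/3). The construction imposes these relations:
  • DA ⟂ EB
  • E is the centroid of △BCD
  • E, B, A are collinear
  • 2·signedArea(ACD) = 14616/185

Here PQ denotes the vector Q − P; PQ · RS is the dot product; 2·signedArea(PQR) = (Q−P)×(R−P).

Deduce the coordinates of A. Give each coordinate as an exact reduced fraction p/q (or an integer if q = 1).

1. A_x = -823/185  [E, B, A are collinear ∩ DA ⟂ EB]
2. A_y = 1016/185  [E, B, A are collinear ∩ DA ⟂ EB]
   → A = (-823/185, 1016/185)

A = (-823/185, 1016/185)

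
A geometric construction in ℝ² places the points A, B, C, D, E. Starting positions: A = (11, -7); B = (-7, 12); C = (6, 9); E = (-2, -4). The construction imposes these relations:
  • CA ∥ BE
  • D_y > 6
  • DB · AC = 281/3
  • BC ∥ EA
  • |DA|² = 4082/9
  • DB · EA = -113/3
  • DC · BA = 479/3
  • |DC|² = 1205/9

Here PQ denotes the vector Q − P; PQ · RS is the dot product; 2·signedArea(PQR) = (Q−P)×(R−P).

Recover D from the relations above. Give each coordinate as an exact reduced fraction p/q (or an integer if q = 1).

1. D_x = -16/3  [DB · EA = -113/3 ∩ DC · BA = 479/3]
2. D_y = 20/3  [DB · EA = -113/3 ∩ DC · BA = 479/3]
   → D = (-16/3, 20/3)

D = (-16/3, 20/3)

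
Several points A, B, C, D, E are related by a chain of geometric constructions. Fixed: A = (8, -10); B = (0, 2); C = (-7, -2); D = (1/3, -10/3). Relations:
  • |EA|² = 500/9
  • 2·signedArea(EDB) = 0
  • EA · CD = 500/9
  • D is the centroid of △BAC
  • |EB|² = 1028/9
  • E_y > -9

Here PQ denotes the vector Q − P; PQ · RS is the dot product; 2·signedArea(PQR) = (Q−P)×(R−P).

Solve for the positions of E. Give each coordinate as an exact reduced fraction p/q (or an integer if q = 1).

E = (2/3, -26/3)

1. E_x = 2/3  [2·signedArea(EDB) = 0 ∩ EA · CD = 500/9]
2. E_y = -26/3  [2·signedArea(EDB) = 0 ∩ EA · CD = 500/9]
   → E = (2/3, -26/3)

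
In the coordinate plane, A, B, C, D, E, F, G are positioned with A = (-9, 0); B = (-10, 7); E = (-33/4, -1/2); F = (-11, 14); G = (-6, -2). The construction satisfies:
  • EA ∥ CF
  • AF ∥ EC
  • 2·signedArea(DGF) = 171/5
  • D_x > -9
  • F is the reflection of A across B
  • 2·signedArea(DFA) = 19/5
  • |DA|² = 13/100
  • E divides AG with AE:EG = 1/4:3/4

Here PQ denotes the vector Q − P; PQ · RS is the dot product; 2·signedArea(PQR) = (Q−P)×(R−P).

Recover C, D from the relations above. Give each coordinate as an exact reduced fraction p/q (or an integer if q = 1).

C = (-41/4, 27/2)
D = (-87/10, -1/5)

1. C_x = -41/4  [EA ∥ CF ∩ AF ∥ EC]
2. C_y = 27/2  [EA ∥ CF ∩ AF ∥ EC]
   → C = (-41/4, 27/2)
3. D_x = -87/10  [2·signedArea(DGF) = 171/5 ∩ 2·signedArea(DFA) = 19/5]
4. D_y = -1/5  [2·signedArea(DGF) = 171/5 ∩ 2·signedArea(DFA) = 19/5]
   → D = (-87/10, -1/5)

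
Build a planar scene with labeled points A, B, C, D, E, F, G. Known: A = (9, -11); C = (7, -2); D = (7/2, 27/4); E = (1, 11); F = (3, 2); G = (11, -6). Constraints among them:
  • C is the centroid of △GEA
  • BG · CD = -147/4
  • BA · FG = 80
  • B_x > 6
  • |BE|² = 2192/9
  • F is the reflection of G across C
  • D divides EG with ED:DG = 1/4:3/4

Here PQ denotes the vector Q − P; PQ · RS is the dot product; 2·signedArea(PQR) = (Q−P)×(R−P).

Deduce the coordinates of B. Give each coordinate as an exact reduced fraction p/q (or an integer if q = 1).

B = (19/3, -11/3)

1. B_x = 19/3  [BG · CD = -147/4 ∩ BA · FG = 80]
2. B_y = -11/3  [BG · CD = -147/4 ∩ BA · FG = 80]
   → B = (19/3, -11/3)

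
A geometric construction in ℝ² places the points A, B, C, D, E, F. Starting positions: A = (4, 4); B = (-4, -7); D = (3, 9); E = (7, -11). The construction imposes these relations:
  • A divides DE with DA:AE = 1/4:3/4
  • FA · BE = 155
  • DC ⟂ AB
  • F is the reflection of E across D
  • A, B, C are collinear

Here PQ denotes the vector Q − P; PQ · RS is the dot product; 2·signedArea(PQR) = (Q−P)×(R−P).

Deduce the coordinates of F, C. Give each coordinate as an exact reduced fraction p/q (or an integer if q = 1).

1. F_x = -1  [F is the reflection of E across D]
2. F_y = 29  [F is the reflection of E across D]
   → F = (-1, 29)
3. C_x = 1116/185  [A, B, C are collinear ∩ DC ⟂ AB]
4. C_y = 1257/185  [A, B, C are collinear ∩ DC ⟂ AB]
   → C = (1116/185, 1257/185)

C = (1116/185, 1257/185)
F = (-1, 29)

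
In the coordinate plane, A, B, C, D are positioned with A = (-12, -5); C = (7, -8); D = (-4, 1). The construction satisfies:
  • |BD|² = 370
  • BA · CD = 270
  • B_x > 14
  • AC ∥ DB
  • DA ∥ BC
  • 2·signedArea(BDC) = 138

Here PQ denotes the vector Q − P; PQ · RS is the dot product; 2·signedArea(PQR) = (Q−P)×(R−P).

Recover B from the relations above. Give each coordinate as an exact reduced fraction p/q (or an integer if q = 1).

B = (15, -2)

1. B_x = 15  [DA ∥ BC ∩ AC ∥ DB]
2. B_y = -2  [DA ∥ BC ∩ AC ∥ DB]
   → B = (15, -2)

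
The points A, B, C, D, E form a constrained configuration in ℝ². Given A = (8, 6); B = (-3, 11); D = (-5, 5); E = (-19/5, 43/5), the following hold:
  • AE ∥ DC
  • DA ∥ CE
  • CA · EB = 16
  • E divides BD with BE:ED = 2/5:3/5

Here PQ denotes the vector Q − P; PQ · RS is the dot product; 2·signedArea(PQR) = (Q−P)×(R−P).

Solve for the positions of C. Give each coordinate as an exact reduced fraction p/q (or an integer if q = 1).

1. C_x = -84/5  [DA ∥ CE ∩ AE ∥ DC]
2. C_y = 38/5  [DA ∥ CE ∩ AE ∥ DC]
   → C = (-84/5, 38/5)

C = (-84/5, 38/5)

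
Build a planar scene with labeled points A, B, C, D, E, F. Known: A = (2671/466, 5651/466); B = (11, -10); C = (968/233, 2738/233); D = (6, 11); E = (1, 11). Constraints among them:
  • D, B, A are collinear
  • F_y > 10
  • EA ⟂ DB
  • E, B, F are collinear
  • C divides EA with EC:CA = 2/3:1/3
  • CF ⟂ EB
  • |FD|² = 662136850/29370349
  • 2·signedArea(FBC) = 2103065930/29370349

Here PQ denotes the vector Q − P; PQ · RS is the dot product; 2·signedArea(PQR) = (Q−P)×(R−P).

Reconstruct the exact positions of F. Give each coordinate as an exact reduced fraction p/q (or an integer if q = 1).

F = (162803/126053, 1309408/126053)

1. F_x = 162803/126053  [E, B, F are collinear ∩ CF ⟂ EB]
2. F_y = 1309408/126053  [E, B, F are collinear ∩ CF ⟂ EB]
   → F = (162803/126053, 1309408/126053)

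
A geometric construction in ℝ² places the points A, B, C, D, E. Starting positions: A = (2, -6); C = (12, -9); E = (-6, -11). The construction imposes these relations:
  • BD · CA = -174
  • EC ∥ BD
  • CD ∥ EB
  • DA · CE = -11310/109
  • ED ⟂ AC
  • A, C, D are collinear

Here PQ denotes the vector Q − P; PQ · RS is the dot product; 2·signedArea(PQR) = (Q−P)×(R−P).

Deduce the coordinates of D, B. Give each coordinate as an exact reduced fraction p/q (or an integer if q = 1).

B = (-2394/109, -677/109)
D = (-432/109, -459/109)

1. D_x = -432/109  [A, C, D are collinear ∩ ED ⟂ AC]
2. D_y = -459/109  [A, C, D are collinear ∩ ED ⟂ AC]
   → D = (-432/109, -459/109)
3. B_x = -2394/109  [EC ∥ BD ∩ CD ∥ EB]
4. B_y = -677/109  [EC ∥ BD ∩ CD ∥ EB]
   → B = (-2394/109, -677/109)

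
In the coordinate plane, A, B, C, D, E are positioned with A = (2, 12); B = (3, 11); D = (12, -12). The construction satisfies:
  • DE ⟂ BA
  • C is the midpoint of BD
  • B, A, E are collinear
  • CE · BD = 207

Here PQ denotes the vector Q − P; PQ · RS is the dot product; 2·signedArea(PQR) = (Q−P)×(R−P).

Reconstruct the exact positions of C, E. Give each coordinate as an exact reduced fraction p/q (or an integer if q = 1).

C = (15/2, -1/2)
E = (19, -5)

1. C_x = 15/2  [C is the midpoint of BD]
2. C_y = -1/2  [C is the midpoint of BD]
   → C = (15/2, -1/2)
3. E_x = 19  [B, A, E are collinear ∩ DE ⟂ BA]
4. E_y = -5  [B, A, E are collinear ∩ DE ⟂ BA]
   → E = (19, -5)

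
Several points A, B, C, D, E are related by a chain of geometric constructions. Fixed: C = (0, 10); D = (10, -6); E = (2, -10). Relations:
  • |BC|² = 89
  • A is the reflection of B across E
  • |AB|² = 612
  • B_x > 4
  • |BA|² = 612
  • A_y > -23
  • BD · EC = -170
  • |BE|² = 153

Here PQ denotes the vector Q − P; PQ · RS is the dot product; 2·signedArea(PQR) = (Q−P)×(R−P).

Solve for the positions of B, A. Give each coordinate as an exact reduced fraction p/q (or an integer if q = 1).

1. B_x = 5  [line 2·x + -20·y + 30 = 0 ∩ |BE|² = 153]
2. B_y = 2  [line 2·x + -20·y + 30 = 0 ∩ |BE|² = 153]
   → B = (5, 2)
3. A_x = -1  [A is the reflection of B across E]
4. A_y = -22  [A is the reflection of B across E]
   → A = (-1, -22)

A = (-1, -22)
B = (5, 2)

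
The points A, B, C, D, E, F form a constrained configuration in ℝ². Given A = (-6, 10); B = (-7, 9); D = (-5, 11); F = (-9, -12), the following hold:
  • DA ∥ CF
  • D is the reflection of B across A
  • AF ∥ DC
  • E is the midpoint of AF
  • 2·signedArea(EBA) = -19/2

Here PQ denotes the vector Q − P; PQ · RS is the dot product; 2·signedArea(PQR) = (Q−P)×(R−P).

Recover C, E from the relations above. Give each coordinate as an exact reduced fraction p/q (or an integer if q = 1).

C = (-8, -11)
E = (-15/2, -1)

1. C_x = -8  [DA ∥ CF ∩ AF ∥ DC]
2. C_y = -11  [DA ∥ CF ∩ AF ∥ DC]
   → C = (-8, -11)
3. E_x = -15/2  [E is the midpoint of AF]
4. E_y = -1  [E is the midpoint of AF]
   → E = (-15/2, -1)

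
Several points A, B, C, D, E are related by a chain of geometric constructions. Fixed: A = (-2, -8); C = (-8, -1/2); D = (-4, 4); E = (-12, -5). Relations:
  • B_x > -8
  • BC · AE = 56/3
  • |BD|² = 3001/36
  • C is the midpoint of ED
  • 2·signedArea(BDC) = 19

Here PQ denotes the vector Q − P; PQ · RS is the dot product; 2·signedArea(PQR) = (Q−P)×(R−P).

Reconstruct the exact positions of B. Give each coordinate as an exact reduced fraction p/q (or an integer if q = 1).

B = (-22/3, -9/2)

1. B_x = -22/3  [BC · AE = 56/3 ∩ 2·signedArea(BDC) = 19]
2. B_y = -9/2  [BC · AE = 56/3 ∩ 2·signedArea(BDC) = 19]
   → B = (-22/3, -9/2)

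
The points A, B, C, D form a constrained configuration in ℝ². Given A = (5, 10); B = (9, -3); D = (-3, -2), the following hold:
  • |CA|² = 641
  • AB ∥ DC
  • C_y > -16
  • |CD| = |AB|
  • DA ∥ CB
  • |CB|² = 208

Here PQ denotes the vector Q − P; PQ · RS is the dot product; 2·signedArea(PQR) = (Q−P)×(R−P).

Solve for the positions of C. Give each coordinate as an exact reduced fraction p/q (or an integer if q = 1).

1. C_x = 1  [DA ∥ CB ∩ AB ∥ DC]
2. C_y = -15  [DA ∥ CB ∩ AB ∥ DC]
   → C = (1, -15)

C = (1, -15)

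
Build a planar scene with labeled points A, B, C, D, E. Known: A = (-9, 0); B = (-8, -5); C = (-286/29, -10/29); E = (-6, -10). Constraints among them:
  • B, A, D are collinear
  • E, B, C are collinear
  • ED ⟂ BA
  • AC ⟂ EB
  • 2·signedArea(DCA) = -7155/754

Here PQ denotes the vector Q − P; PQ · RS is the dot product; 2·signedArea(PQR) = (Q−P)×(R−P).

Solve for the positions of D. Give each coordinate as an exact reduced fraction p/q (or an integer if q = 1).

D = (-181/26, -265/26)

1. D_x = -181/26  [B, A, D are collinear ∩ ED ⟂ BA]
2. D_y = -265/26  [B, A, D are collinear ∩ ED ⟂ BA]
   → D = (-181/26, -265/26)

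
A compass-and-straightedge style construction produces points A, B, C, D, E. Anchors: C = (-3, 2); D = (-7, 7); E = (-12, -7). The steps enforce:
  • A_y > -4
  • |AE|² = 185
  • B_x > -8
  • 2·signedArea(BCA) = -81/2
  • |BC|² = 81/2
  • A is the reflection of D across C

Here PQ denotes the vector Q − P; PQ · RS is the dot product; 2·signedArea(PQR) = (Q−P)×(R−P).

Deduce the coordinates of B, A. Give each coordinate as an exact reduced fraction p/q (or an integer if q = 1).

1. A_x = 1  [A is the reflection of D across C]
2. A_y = -3  [A is the reflection of D across C]
   → A = (1, -3)
3. B_x = -15/2  [line 5·x + 4·y + 95/2 = 0 ∩ |BC|² = 81/2]
4. B_y = -5/2  [line 5·x + 4·y + 95/2 = 0 ∩ |BC|² = 81/2]
   → B = (-15/2, -5/2)

A = (1, -3)
B = (-15/2, -5/2)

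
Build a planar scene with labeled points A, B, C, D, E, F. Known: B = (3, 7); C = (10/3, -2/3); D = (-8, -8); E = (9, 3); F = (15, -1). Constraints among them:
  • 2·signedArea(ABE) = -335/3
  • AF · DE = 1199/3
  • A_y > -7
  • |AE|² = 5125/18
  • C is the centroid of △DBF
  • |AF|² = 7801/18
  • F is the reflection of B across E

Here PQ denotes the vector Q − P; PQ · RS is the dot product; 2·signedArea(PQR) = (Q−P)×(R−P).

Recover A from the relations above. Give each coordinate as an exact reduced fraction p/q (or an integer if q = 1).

1. A_x = -31/6  [AF · DE = 1199/3 ∩ 2·signedArea(ABE) = -335/3]
2. A_y = -37/6  [AF · DE = 1199/3 ∩ 2·signedArea(ABE) = -335/3]
   → A = (-31/6, -37/6)

A = (-31/6, -37/6)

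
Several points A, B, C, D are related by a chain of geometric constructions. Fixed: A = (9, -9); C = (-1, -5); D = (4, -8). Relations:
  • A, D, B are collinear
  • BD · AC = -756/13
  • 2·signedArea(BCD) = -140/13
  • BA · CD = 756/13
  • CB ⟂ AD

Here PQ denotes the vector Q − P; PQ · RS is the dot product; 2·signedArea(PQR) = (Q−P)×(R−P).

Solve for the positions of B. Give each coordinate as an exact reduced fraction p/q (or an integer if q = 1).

1. B_x = -18/13  [A, D, B are collinear ∩ CB ⟂ AD]
2. B_y = -90/13  [A, D, B are collinear ∩ CB ⟂ AD]
   → B = (-18/13, -90/13)

B = (-18/13, -90/13)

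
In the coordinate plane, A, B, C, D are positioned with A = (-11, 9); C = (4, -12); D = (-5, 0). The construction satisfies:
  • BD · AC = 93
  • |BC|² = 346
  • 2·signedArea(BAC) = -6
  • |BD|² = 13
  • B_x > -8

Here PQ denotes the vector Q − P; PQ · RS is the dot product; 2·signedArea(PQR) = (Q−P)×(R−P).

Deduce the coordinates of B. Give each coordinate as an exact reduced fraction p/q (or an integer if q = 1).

1. B_x = -7  [2·signedArea(BAC) = -6 ∩ BD · AC = 93]
2. B_y = 3  [2·signedArea(BAC) = -6 ∩ BD · AC = 93]
   → B = (-7, 3)

B = (-7, 3)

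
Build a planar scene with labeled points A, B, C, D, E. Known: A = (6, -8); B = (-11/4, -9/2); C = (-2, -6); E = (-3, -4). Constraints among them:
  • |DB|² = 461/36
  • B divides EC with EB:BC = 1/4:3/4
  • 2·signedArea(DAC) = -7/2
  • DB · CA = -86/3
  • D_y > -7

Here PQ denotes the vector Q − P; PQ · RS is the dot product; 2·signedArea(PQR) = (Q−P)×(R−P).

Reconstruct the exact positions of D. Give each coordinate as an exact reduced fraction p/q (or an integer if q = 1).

1. D_x = 5/12  [DB · CA = -86/3 ∩ 2·signedArea(DAC) = -7/2]
2. D_y = -37/6  [DB · CA = -86/3 ∩ 2·signedArea(DAC) = -7/2]
   → D = (5/12, -37/6)

D = (5/12, -37/6)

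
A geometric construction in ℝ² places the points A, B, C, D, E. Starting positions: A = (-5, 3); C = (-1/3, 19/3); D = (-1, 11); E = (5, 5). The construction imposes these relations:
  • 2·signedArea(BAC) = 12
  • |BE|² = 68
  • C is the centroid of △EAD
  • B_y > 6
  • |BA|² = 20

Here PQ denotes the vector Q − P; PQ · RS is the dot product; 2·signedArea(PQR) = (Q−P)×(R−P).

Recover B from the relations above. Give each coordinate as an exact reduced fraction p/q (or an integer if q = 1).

1. B_x = -3  [line -10/3·x + 14/3·y + -128/3 = 0 ∩ |BA|² = 20]
2. B_y = 7  [line -10/3·x + 14/3·y + -128/3 = 0 ∩ |BA|² = 20]
   → B = (-3, 7)

B = (-3, 7)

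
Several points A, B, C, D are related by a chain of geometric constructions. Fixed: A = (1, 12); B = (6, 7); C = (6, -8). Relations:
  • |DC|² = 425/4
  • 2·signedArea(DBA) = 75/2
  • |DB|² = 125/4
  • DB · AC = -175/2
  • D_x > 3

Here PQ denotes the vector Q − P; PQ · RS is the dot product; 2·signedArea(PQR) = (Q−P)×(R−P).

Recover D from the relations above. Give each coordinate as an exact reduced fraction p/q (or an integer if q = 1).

1. D_x = 7/2  [2·signedArea(DBA) = 75/2 ∩ DB · AC = -175/2]
2. D_y = 2  [2·signedArea(DBA) = 75/2 ∩ DB · AC = -175/2]
   → D = (7/2, 2)

D = (7/2, 2)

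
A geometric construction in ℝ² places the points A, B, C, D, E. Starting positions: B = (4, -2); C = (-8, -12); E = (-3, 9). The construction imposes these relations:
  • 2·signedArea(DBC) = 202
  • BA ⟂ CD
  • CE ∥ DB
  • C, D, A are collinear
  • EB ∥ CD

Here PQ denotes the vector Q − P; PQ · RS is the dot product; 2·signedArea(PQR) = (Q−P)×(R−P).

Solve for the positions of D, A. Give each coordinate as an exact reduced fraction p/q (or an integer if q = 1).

1. D_x = -1  [CE ∥ DB ∩ EB ∥ CD]
2. D_y = -23  [CE ∥ DB ∩ EB ∥ CD]
   → D = (-1, -23)
3. A_x = -771/85  [C, D, A are collinear ∩ BA ⟂ CD]
4. A_y = -877/85  [C, D, A are collinear ∩ BA ⟂ CD]
   → A = (-771/85, -877/85)

A = (-771/85, -877/85)
D = (-1, -23)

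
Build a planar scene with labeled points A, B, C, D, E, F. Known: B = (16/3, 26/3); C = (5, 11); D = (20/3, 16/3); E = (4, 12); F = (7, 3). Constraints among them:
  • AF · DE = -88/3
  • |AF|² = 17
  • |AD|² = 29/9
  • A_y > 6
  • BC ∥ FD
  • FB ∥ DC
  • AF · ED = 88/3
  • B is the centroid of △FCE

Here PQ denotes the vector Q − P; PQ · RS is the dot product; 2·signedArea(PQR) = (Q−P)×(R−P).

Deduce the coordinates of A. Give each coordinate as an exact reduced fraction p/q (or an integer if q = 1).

1. A_x = 6  [line -8/3·x + 20/3·y + -92/3 = 0 ∩ |AD|² = 29/9]
2. A_y = 7  [line -8/3·x + 20/3·y + -92/3 = 0 ∩ |AD|² = 29/9]
   → A = (6, 7)

A = (6, 7)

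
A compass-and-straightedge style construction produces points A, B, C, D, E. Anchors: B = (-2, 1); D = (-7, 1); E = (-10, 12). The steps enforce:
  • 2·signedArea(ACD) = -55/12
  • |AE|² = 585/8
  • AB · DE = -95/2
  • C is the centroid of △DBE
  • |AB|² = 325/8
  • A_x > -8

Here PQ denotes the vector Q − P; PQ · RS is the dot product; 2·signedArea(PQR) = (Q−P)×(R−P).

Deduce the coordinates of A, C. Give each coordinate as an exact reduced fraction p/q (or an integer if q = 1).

1. A_x = -31/4  [line 3·x + -11·y + 129/2 = 0 ∩ |AE|² = 585/8]
2. A_y = 15/4  [line 3·x + -11·y + 129/2 = 0 ∩ |AE|² = 585/8]
   → A = (-31/4, 15/4)
3. C_x = -19/3  [2·signedArea(ACD) = -55/12 ∩ C is the centroid of △DBE]
4. C_y = 14/3  [2·signedArea(ACD) = -55/12 ∩ C is the centroid of △DBE]
   → C = (-19/3, 14/3)

A = (-31/4, 15/4)
C = (-19/3, 14/3)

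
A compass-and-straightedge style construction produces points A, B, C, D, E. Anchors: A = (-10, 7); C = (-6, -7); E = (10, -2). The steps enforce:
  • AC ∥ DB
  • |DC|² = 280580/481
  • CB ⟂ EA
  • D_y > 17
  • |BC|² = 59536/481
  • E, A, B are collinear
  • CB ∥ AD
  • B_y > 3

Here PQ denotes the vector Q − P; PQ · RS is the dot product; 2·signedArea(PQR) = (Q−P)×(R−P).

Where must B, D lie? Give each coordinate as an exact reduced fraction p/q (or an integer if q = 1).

B = (-690/481, 1513/481)
D = (-2614/481, 8247/481)

1. B_x = -690/481  [E, A, B are collinear ∩ CB ⟂ EA]
2. B_y = 1513/481  [E, A, B are collinear ∩ CB ⟂ EA]
   → B = (-690/481, 1513/481)
3. D_x = -2614/481  [AC ∥ DB ∩ CB ∥ AD]
4. D_y = 8247/481  [AC ∥ DB ∩ CB ∥ AD]
   → D = (-2614/481, 8247/481)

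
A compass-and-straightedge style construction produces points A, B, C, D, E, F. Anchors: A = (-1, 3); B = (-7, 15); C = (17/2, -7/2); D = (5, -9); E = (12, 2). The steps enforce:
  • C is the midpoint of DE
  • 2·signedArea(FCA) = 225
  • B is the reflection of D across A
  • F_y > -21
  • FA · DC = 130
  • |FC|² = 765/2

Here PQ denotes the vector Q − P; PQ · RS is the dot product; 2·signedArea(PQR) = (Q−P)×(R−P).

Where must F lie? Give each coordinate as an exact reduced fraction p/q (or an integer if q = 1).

F = (-2, -20)

1. F_x = -2  [FA · DC = 130 ∩ 2·signedArea(FCA) = 225]
2. F_y = -20  [FA · DC = 130 ∩ 2·signedArea(FCA) = 225]
   → F = (-2, -20)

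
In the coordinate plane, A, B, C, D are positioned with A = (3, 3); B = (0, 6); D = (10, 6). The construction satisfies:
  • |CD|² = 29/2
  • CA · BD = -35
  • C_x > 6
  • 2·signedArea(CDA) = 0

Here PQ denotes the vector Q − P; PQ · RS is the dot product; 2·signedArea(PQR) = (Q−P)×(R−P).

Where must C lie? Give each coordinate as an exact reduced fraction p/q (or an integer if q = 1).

1. C_x = 13/2  [2·signedArea(CDA) = 0 ∩ CA · BD = -35]
2. C_y = 9/2  [2·signedArea(CDA) = 0 ∩ CA · BD = -35]
   → C = (13/2, 9/2)

C = (13/2, 9/2)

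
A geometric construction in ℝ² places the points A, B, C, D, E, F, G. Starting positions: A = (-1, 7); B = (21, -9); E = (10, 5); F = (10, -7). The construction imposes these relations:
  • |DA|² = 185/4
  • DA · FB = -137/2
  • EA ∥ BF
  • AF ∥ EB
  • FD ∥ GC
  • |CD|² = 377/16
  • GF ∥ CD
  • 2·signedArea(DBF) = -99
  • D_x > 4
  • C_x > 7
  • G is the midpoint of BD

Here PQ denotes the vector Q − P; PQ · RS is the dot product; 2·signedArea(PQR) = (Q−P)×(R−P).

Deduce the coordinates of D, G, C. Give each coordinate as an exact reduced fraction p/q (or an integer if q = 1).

1. D_x = 9/2  [2·signedArea(DBF) = -99 ∩ DA · FB = -137/2]
2. D_y = 3  [2·signedArea(DBF) = -99 ∩ DA · FB = -137/2]
   → D = (9/2, 3)
3. G_x = 51/4  [G is the midpoint of BD]
4. G_y = -3  [G is the midpoint of BD]
   → G = (51/4, -3)
5. C_x = 29/4  [GF ∥ CD ∩ FD ∥ GC]
6. C_y = 7  [GF ∥ CD ∩ FD ∥ GC]
   → C = (29/4, 7)

C = (29/4, 7)
D = (9/2, 3)
G = (51/4, -3)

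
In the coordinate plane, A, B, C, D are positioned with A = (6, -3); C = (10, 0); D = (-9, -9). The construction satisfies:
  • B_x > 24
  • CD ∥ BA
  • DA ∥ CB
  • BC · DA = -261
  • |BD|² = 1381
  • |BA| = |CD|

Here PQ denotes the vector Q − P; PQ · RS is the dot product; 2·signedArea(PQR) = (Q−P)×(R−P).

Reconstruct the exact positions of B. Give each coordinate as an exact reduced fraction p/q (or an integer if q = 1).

1. B_x = 25  [CD ∥ BA ∩ DA ∥ CB]
2. B_y = 6  [CD ∥ BA ∩ DA ∥ CB]
   → B = (25, 6)

B = (25, 6)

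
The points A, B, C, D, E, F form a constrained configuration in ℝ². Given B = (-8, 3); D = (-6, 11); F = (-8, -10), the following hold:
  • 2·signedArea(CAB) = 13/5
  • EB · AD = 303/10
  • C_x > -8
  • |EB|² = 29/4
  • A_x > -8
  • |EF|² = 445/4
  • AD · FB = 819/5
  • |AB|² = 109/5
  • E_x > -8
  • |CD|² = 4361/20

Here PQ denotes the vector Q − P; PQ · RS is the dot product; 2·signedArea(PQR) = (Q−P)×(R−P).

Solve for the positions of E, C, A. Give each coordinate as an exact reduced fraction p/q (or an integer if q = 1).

A = (-36/5, -8/5)
C = (-37/5, -37/10)
E = (-7, 1/2)

1. A_y = -8/5  [AD · FB = 819/5]
2. A_x = -36/5  [|AB|² = 109/5]
   → A = (-36/5, -8/5)
3. E_x = -7  [line -6/5·x + -63/5·y + -21/10 = 0 ∩ |EF|² = 445/4]
4. E_y = 1/2  [line -6/5·x + -63/5·y + -21/10 = 0 ∩ |EF|² = 445/4]
   → E = (-7, 1/2)
5. C_x = -37/5  [line -23/5·x + -4/5·y + -37 = 0 ∩ |CD|² = 4361/20]
6. C_y = -37/10  [line -23/5·x + -4/5·y + -37 = 0 ∩ |CD|² = 4361/20]
   → C = (-37/5, -37/10)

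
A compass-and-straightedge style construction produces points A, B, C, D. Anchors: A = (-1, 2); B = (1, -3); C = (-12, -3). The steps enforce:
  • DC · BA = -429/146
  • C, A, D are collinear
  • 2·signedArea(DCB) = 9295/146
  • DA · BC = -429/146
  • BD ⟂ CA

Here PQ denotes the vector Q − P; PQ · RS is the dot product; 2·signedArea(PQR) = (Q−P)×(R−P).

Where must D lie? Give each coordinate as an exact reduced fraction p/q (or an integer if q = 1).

1. D_x = -179/146  [C, A, D are collinear ∩ BD ⟂ CA]
2. D_y = 277/146  [C, A, D are collinear ∩ BD ⟂ CA]
   → D = (-179/146, 277/146)

D = (-179/146, 277/146)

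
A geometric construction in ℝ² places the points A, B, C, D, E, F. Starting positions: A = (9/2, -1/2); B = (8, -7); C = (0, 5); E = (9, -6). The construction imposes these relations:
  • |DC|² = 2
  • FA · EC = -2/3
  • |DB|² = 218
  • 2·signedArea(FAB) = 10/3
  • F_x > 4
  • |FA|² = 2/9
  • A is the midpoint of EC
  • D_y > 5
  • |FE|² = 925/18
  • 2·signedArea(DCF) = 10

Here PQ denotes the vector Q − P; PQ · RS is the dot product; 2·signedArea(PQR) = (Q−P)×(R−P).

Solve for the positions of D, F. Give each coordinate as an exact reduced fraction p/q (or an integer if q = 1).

1. F_x = 29/6  [2·signedArea(FAB) = 10/3 ∩ FA · EC = -2/3]
2. F_y = -1/6  [2·signedArea(FAB) = 10/3 ∩ FA · EC = -2/3]
   → F = (29/6, -1/6)
3. D_x = 1  [line 31/6·x + 29/6·y + -205/6 = 0 ∩ |DB|² = 218]
4. D_y = 6  [line 31/6·x + 29/6·y + -205/6 = 0 ∩ |DB|² = 218]
   → D = (1, 6)

D = (1, 6)
F = (29/6, -1/6)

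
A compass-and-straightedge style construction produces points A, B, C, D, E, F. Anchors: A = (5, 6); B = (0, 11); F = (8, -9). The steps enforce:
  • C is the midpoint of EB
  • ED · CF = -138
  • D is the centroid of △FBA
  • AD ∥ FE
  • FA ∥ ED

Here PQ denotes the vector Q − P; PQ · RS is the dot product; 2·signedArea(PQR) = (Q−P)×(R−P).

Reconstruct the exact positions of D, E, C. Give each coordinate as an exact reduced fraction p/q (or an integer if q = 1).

C = (11/3, -2/3)
D = (13/3, 8/3)
E = (22/3, -37/3)

1. D_x = 13/3  [D is the centroid of △FBA]
2. D_y = 8/3  [D is the centroid of △FBA]
   → D = (13/3, 8/3)
3. E_x = 22/3  [FA ∥ ED ∩ AD ∥ FE]
4. E_y = -37/3  [FA ∥ ED ∩ AD ∥ FE]
   → E = (22/3, -37/3)
5. C_x = 11/3  [C is the midpoint of EB]
6. C_y = -2/3  [C is the midpoint of EB]
   → C = (11/3, -2/3)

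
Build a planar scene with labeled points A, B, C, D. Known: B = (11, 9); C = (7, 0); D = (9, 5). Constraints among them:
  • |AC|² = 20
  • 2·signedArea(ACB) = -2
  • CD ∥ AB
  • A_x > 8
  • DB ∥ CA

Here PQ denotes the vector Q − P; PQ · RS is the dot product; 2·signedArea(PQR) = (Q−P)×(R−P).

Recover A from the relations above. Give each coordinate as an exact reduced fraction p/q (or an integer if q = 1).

A = (9, 4)

1. A_x = 9  [CD ∥ AB ∩ DB ∥ CA]
2. A_y = 4  [CD ∥ AB ∩ DB ∥ CA]
   → A = (9, 4)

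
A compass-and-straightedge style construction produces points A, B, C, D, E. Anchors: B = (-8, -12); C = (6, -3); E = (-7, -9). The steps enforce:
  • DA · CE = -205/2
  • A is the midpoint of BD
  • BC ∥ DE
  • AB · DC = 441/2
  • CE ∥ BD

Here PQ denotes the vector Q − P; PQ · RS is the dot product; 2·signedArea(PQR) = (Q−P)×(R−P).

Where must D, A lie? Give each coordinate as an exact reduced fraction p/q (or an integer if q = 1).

A = (-29/2, -15)
D = (-21, -18)

1. D_x = -21  [BC ∥ DE ∩ CE ∥ BD]
2. D_y = -18  [BC ∥ DE ∩ CE ∥ BD]
   → D = (-21, -18)
3. A_x = -29/2  [A is the midpoint of BD]
4. A_y = -15  [A is the midpoint of BD]
   → A = (-29/2, -15)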